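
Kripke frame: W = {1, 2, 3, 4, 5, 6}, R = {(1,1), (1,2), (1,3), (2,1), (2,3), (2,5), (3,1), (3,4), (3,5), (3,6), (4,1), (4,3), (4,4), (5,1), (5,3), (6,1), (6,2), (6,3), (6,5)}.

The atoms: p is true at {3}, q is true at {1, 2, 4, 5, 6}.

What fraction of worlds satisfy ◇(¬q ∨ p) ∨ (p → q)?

5/6

1: ◇(¬q ∨ p) is T, p → q is T. ✓
2: ◇(¬q ∨ p) is T, p → q is T. ✓
3: ◇(¬q ∨ p) is F, p → q is F. ✗
4: ◇(¬q ∨ p) is T, p → q is T. ✓
5: ◇(¬q ∨ p) is T, p → q is T. ✓
6: ◇(¬q ∨ p) is T, p → q is T. ✓
That's 5 of 6 worlds, so 5/6.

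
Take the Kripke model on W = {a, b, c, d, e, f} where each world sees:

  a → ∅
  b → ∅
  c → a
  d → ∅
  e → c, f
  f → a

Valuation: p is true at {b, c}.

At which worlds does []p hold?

a: no successors, so []p holds vacuously. ✓
b: no successors, so []p holds vacuously. ✓
c: successors {a}; p there: a:F. ✗
d: no successors, so []p holds vacuously. ✓
e: successors {c, f}; p there: c:T, f:F. ✗
f: successors {a}; p there: a:F. ✗

{a, b, d}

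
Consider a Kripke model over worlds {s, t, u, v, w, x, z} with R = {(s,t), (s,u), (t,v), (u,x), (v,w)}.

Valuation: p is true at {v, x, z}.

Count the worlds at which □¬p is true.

s: successors {t, u}; ¬p there: t:T, u:T. ✓
t: successors {v}; ¬p there: v:F. ✗
u: successors {x}; ¬p there: x:F. ✗
v: successors {w}; ¬p there: w:T. ✓
w: no successors, so □¬p holds vacuously. ✓
x: no successors, so □¬p holds vacuously. ✓
z: no successors, so □¬p holds vacuously. ✓
Satisfying worlds: {s, v, w, x, z}.

5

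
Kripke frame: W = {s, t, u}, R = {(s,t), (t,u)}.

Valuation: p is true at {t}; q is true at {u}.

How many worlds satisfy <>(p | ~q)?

1

s: successors {t}; p | ~q there: t:T. ✓
t: successors {u}; p | ~q there: u:F. ✗
u: no successors, so <>(p | ~q) fails. ✗
Satisfying worlds: {s}.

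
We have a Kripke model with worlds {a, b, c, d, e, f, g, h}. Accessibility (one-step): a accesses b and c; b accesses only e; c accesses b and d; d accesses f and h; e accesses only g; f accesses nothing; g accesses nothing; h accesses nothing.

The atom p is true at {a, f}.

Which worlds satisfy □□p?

a: successors {b, c}; □p there: b:F, c:F. ✗
b: successors {e}; □p there: e:F. ✗
c: successors {b, d}; □p there: b:F, d:F. ✗
d: successors {f, h}; □p there: f:T, h:T. ✓
e: successors {g}; □p there: g:T. ✓
f: no successors, so □□p holds vacuously. ✓
g: no successors, so □□p holds vacuously. ✓
h: no successors, so □□p holds vacuously. ✓

{d, e, f, g, h}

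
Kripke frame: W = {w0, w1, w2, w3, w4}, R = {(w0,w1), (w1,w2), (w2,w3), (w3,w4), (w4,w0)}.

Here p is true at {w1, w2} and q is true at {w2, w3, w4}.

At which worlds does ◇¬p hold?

w0: successors {w1}; ¬p there: w1:F. ✗
w1: successors {w2}; ¬p there: w2:F. ✗
w2: successors {w3}; ¬p there: w3:T. ✓
w3: successors {w4}; ¬p there: w4:T. ✓
w4: successors {w0}; ¬p there: w0:T. ✓

{w2, w3, w4}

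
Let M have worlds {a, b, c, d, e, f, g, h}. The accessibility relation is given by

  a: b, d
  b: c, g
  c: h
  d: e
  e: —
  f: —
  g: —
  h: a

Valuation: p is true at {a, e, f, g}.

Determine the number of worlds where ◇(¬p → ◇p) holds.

a: successors {b, d}; ¬p → ◇p there: b:T, d:T. ✓
b: successors {c, g}; ¬p → ◇p there: c:F, g:T. ✓
c: successors {h}; ¬p → ◇p there: h:T. ✓
d: successors {e}; ¬p → ◇p there: e:T. ✓
e: no successors, so ◇(¬p → ◇p) fails. ✗
f: no successors, so ◇(¬p → ◇p) fails. ✗
g: no successors, so ◇(¬p → ◇p) fails. ✗
h: successors {a}; ¬p → ◇p there: a:T. ✓
Satisfying worlds: {a, b, c, d, h}.

5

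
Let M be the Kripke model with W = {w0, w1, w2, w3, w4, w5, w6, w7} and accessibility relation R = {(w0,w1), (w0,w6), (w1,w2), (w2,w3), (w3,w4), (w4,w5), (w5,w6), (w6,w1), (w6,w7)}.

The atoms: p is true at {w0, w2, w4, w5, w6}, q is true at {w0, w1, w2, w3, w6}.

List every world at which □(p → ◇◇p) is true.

w0: successors {w1, w6}; p → ◇◇p there: w1:T, w6:T. ✓
w1: successors {w2}; p → ◇◇p there: w2:T. ✓
w2: successors {w3}; p → ◇◇p there: w3:T. ✓
w3: successors {w4}; p → ◇◇p there: w4:T. ✓
w4: successors {w5}; p → ◇◇p there: w5:F. ✗
w5: successors {w6}; p → ◇◇p there: w6:T. ✓
w6: successors {w1, w7}; p → ◇◇p there: w1:T, w7:T. ✓
w7: no successors, so □(p → ◇◇p) holds vacuously. ✓

{w0, w1, w2, w3, w5, w6, w7}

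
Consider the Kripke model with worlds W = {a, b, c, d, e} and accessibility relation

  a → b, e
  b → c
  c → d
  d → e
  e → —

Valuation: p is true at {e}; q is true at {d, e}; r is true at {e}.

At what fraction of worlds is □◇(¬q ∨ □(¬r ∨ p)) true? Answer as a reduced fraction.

a: successors {b, e}; ◇(¬q ∨ □(¬r ∨ p)) there: b:T, e:F. ✗
b: successors {c}; ◇(¬q ∨ □(¬r ∨ p)) there: c:T. ✓
c: successors {d}; ◇(¬q ∨ □(¬r ∨ p)) there: d:T. ✓
d: successors {e}; ◇(¬q ∨ □(¬r ∨ p)) there: e:F. ✗
e: no successors, so □◇(¬q ∨ □(¬r ∨ p)) holds vacuously. ✓
That's 3 of 5 worlds, so 3/5.

3/5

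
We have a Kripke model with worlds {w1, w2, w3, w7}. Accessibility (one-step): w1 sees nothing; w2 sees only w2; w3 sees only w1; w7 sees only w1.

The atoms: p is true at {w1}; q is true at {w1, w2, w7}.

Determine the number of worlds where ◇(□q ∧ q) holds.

3

w1: no successors, so ◇(□q ∧ q) fails. ✗
w2: successors {w2}; □q ∧ q there: w2:T. ✓
w3: successors {w1}; □q ∧ q there: w1:T. ✓
w7: successors {w1}; □q ∧ q there: w1:T. ✓
Satisfying worlds: {w2, w3, w7}.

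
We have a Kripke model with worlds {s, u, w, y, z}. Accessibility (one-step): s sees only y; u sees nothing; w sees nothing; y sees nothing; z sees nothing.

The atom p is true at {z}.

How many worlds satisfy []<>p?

s: successors {y}; <>p there: y:F. ✗
u: no successors, so []<>p holds vacuously. ✓
w: no successors, so []<>p holds vacuously. ✓
y: no successors, so []<>p holds vacuously. ✓
z: no successors, so []<>p holds vacuously. ✓
Satisfying worlds: {u, w, y, z}.

4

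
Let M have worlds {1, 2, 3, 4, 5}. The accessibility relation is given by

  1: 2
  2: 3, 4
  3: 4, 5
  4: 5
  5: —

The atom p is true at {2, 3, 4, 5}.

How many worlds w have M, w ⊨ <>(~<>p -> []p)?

1: successors {2}; ~<>p -> []p there: 2:T. ✓
2: successors {3, 4}; ~<>p -> []p there: 3:T, 4:T. ✓
3: successors {4, 5}; ~<>p -> []p there: 4:T, 5:T. ✓
4: successors {5}; ~<>p -> []p there: 5:T. ✓
5: no successors, so <>(~<>p -> []p) fails. ✗
Satisfying worlds: {1, 2, 3, 4}.

4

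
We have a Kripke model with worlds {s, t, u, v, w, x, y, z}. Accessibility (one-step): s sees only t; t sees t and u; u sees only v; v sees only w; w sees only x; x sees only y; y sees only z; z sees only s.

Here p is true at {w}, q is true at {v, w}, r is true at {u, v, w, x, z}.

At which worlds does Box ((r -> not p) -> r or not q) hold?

{s, t, u, v, w, x, y, z}

s: successors {t}; (r -> not p) -> r or not q there: t:T. ✓
t: successors {t, u}; (r -> not p) -> r or not q there: t:T, u:T. ✓
u: successors {v}; (r -> not p) -> r or not q there: v:T. ✓
v: successors {w}; (r -> not p) -> r or not q there: w:T. ✓
w: successors {x}; (r -> not p) -> r or not q there: x:T. ✓
x: successors {y}; (r -> not p) -> r or not q there: y:T. ✓
y: successors {z}; (r -> not p) -> r or not q there: z:T. ✓
z: successors {s}; (r -> not p) -> r or not q there: s:T. ✓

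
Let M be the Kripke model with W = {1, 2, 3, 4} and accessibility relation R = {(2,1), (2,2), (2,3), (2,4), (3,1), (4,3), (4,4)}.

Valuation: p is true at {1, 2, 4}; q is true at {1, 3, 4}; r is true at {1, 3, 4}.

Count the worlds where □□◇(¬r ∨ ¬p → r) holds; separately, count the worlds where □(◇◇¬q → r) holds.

For □□◇(¬r ∨ ¬p → r):
1: no successors, so □□◇(¬r ∨ ¬p → r) holds vacuously. ✓
2: successors {1, 2, 3, 4}; □◇(¬r ∨ ¬p → r) there: 1:T, 2:F, 3:F, 4:T. ✗
3: successors {1}; □◇(¬r ∨ ¬p → r) there: 1:T. ✓
4: successors {3, 4}; □◇(¬r ∨ ¬p → r) there: 3:F, 4:T. ✗
— 2 worlds.
For □(◇◇¬q → r):
1: no successors, so □(◇◇¬q → r) holds vacuously. ✓
2: successors {1, 2, 3, 4}; ◇◇¬q → r there: 1:T, 2:F, 3:T, 4:T. ✗
3: successors {1}; ◇◇¬q → r there: 1:T. ✓
4: successors {3, 4}; ◇◇¬q → r there: 3:T, 4:T. ✓
— 3 worlds.

2 and 3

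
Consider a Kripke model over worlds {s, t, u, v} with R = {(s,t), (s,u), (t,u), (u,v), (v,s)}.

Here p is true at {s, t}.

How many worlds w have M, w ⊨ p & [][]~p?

s: p is T, [][]~p is T. ✓
t: p is T, [][]~p is T. ✓
u: p is F, [][]~p is F. ✗
v: p is F, [][]~p is F. ✗
Satisfying worlds: {s, t}.

2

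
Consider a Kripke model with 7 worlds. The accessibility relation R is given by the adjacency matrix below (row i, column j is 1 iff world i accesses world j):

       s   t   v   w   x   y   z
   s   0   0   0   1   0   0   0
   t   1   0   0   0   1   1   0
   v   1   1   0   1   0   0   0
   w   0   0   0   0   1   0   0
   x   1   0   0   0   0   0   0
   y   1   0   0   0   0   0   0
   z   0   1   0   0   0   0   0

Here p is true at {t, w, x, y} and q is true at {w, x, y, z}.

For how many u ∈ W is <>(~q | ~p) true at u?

s: successors {w}; ~q | ~p there: w:F. ✗
t: successors {s, x, y}; ~q | ~p there: s:T, x:F, y:F. ✓
v: successors {s, t, w}; ~q | ~p there: s:T, t:T, w:F. ✓
w: successors {x}; ~q | ~p there: x:F. ✗
x: successors {s}; ~q | ~p there: s:T. ✓
y: successors {s}; ~q | ~p there: s:T. ✓
z: successors {t}; ~q | ~p there: t:T. ✓
Satisfying worlds: {t, v, x, y, z}.

5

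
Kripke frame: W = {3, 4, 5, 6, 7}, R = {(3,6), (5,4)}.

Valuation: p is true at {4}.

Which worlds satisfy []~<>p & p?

{4}

3: []~<>p is T, p is F. ✗
4: []~<>p is T, p is T. ✓
5: []~<>p is T, p is F. ✗
6: []~<>p is T, p is F. ✗
7: []~<>p is T, p is F. ✗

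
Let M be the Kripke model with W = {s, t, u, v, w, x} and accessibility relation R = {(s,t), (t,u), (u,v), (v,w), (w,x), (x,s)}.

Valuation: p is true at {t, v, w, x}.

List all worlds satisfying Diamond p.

s: successors {t}; p there: t:T. ✓
t: successors {u}; p there: u:F. ✗
u: successors {v}; p there: v:T. ✓
v: successors {w}; p there: w:T. ✓
w: successors {x}; p there: x:T. ✓
x: successors {s}; p there: s:F. ✗

{s, u, v, w}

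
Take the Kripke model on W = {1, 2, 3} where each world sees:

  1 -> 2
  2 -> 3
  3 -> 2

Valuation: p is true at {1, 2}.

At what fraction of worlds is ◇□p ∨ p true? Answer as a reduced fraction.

1: ◇□p is F, p is T. ✓
2: ◇□p is T, p is T. ✓
3: ◇□p is F, p is F. ✗
That's 2 of 3 worlds, so 2/3.

2/3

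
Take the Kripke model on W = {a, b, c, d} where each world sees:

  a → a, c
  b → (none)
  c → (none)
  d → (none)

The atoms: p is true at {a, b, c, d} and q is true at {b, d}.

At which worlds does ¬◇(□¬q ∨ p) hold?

a: ◇(□¬q ∨ p) is T. ✗
b: ◇(□¬q ∨ p) is F. ✓
c: ◇(□¬q ∨ p) is F. ✓
d: ◇(□¬q ∨ p) is F. ✓

{b, c, d}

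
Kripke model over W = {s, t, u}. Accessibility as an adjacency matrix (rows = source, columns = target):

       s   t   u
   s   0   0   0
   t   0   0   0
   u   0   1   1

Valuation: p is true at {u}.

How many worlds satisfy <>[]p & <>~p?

1

s: <>[]p is F, <>~p is F. ✗
t: <>[]p is F, <>~p is F. ✗
u: <>[]p is T, <>~p is T. ✓
Satisfying worlds: {u}.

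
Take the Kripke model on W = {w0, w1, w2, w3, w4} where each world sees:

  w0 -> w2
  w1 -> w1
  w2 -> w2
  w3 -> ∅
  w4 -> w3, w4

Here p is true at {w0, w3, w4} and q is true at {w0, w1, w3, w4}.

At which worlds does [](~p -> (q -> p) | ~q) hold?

w0: successors {w2}; ~p -> (q -> p) | ~q there: w2:T. ✓
w1: successors {w1}; ~p -> (q -> p) | ~q there: w1:F. ✗
w2: successors {w2}; ~p -> (q -> p) | ~q there: w2:T. ✓
w3: no successors, so [](~p -> (q -> p) | ~q) holds vacuously. ✓
w4: successors {w3, w4}; ~p -> (q -> p) | ~q there: w3:T, w4:T. ✓

{w0, w2, w3, w4}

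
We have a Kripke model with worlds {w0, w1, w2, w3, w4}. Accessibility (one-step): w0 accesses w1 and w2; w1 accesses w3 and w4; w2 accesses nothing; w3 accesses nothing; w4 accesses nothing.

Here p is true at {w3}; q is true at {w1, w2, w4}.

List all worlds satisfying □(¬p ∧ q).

{w0, w2, w3, w4}

w0: successors {w1, w2}; ¬p ∧ q there: w1:T, w2:T. ✓
w1: successors {w3, w4}; ¬p ∧ q there: w3:F, w4:T. ✗
w2: no successors, so □(¬p ∧ q) holds vacuously. ✓
w3: no successors, so □(¬p ∧ q) holds vacuously. ✓
w4: no successors, so □(¬p ∧ q) holds vacuously. ✓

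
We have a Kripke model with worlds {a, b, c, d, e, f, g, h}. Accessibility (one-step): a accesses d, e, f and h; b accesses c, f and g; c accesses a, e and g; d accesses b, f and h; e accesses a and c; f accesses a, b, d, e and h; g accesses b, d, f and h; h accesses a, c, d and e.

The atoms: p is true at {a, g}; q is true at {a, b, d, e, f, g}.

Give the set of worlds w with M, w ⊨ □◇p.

{d}

a: successors {d, e, f, h}; ◇p there: d:F, e:T, f:T, h:T. ✗
b: successors {c, f, g}; ◇p there: c:T, f:T, g:F. ✗
c: successors {a, e, g}; ◇p there: a:F, e:T, g:F. ✗
d: successors {b, f, h}; ◇p there: b:T, f:T, h:T. ✓
e: successors {a, c}; ◇p there: a:F, c:T. ✗
f: successors {a, b, d, e, h}; ◇p there: a:F, b:T, d:F, e:T, h:T. ✗
g: successors {b, d, f, h}; ◇p there: b:T, d:F, f:T, h:T. ✗
h: successors {a, c, d, e}; ◇p there: a:F, c:T, d:F, e:T. ✗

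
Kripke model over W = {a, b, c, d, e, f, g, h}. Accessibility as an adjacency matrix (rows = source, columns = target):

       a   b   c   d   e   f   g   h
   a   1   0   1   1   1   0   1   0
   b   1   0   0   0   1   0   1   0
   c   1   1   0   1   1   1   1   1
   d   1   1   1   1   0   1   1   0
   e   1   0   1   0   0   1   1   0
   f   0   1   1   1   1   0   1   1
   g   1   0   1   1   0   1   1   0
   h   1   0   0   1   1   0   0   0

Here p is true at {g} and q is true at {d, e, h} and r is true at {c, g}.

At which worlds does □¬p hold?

a: successors {a, c, d, e, g}; ¬p there: a:T, c:T, d:T, e:T, g:F. ✗
b: successors {a, e, g}; ¬p there: a:T, e:T, g:F. ✗
c: successors {a, b, d, e, f, g, h}; ¬p there: a:T, b:T, d:T, e:T, f:T, g:F, h:T. ✗
d: successors {a, b, c, d, f, g}; ¬p there: a:T, b:T, c:T, d:T, f:T, g:F. ✗
e: successors {a, c, f, g}; ¬p there: a:T, c:T, f:T, g:F. ✗
f: successors {b, c, d, e, g, h}; ¬p there: b:T, c:T, d:T, e:T, g:F, h:T. ✗
g: successors {a, c, d, f, g}; ¬p there: a:T, c:T, d:T, f:T, g:F. ✗
h: successors {a, d, e}; ¬p there: a:T, d:T, e:T. ✓

{h}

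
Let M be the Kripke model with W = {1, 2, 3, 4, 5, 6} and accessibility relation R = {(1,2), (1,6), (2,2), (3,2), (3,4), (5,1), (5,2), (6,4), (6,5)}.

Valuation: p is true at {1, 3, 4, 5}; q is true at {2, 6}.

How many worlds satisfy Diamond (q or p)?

5

1: successors {2, 6}; q or p there: 2:T, 6:T. ✓
2: successors {2}; q or p there: 2:T. ✓
3: successors {2, 4}; q or p there: 2:T, 4:T. ✓
4: no successors, so Diamond (q or p) fails. ✗
5: successors {1, 2}; q or p there: 1:T, 2:T. ✓
6: successors {4, 5}; q or p there: 4:T, 5:T. ✓
Satisfying worlds: {1, 2, 3, 5, 6}.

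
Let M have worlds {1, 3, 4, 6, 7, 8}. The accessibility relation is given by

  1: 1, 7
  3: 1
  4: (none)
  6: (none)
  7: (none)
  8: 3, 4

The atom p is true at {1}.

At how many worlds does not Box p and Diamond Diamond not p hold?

1: not Box p is T, Diamond Diamond not p is T. ✓
3: not Box p is F, Diamond Diamond not p is T. ✗
4: not Box p is F, Diamond Diamond not p is F. ✗
6: not Box p is F, Diamond Diamond not p is F. ✗
7: not Box p is F, Diamond Diamond not p is F. ✗
8: not Box p is T, Diamond Diamond not p is F. ✗
Satisfying worlds: {1}.

1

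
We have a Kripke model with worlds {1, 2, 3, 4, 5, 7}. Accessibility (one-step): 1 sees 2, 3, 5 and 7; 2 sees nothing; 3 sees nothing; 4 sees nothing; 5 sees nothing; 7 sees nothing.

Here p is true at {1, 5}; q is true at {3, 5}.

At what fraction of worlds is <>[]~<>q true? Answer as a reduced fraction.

1: successors {2, 3, 5, 7}; []~<>q there: 2:T, 3:T, 5:T, 7:T. ✓
2: no successors, so <>[]~<>q fails. ✗
3: no successors, so <>[]~<>q fails. ✗
4: no successors, so <>[]~<>q fails. ✗
5: no successors, so <>[]~<>q fails. ✗
7: no successors, so <>[]~<>q fails. ✗
That's 1 of 6 worlds, so 1/6.

1/6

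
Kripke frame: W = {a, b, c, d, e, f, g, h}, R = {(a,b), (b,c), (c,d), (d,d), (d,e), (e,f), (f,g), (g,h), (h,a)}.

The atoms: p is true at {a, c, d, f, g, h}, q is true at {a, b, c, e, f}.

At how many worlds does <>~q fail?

a: successors {b}; ~q there: b:F. ✗
b: successors {c}; ~q there: c:F. ✗
c: successors {d}; ~q there: d:T. ✓
d: successors {d, e}; ~q there: d:T, e:F. ✓
e: successors {f}; ~q there: f:F. ✗
f: successors {g}; ~q there: g:T. ✓
g: successors {h}; ~q there: h:T. ✓
h: successors {a}; ~q there: a:F. ✗
Satisfying worlds: {c, d, f, g}.
So <>~q fails at the other 4 worlds.

4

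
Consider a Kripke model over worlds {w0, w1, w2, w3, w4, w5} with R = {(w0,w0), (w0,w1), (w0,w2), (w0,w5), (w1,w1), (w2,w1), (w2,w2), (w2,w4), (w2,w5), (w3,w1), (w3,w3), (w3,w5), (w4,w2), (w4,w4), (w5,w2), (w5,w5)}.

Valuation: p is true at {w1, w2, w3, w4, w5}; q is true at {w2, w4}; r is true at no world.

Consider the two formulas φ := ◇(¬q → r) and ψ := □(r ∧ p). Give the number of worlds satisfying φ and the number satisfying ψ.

4 and 0

For ◇(¬q → r):
w0: successors {w0, w1, w2, w5}; ¬q → r there: w0:F, w1:F, w2:T, w5:F. ✓
w1: successors {w1}; ¬q → r there: w1:F. ✗
w2: successors {w1, w2, w4, w5}; ¬q → r there: w1:F, w2:T, w4:T, w5:F. ✓
w3: successors {w1, w3, w5}; ¬q → r there: w1:F, w3:F, w5:F. ✗
w4: successors {w2, w4}; ¬q → r there: w2:T, w4:T. ✓
w5: successors {w2, w5}; ¬q → r there: w2:T, w5:F. ✓
— 4 worlds.
For □(r ∧ p):
w0: successors {w0, w1, w2, w5}; r ∧ p there: w0:F, w1:F, w2:F, w5:F. ✗
w1: successors {w1}; r ∧ p there: w1:F. ✗
w2: successors {w1, w2, w4, w5}; r ∧ p there: w1:F, w2:F, w4:F, w5:F. ✗
w3: successors {w1, w3, w5}; r ∧ p there: w1:F, w3:F, w5:F. ✗
w4: successors {w2, w4}; r ∧ p there: w2:F, w4:F. ✗
w5: successors {w2, w5}; r ∧ p there: w2:F, w5:F. ✗
— 0 worlds.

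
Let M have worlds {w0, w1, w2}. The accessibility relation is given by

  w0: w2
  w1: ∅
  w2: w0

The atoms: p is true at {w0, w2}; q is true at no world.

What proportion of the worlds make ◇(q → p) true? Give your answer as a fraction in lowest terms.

2/3

w0: successors {w2}; q → p there: w2:T. ✓
w1: no successors, so ◇(q → p) fails. ✗
w2: successors {w0}; q → p there: w0:T. ✓
That's 2 of 3 worlds, so 2/3.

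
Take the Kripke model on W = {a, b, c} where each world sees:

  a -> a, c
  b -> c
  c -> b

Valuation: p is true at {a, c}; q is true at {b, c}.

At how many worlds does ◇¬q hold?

a: successors {a, c}; ¬q there: a:T, c:F. ✓
b: successors {c}; ¬q there: c:F. ✗
c: successors {b}; ¬q there: b:F. ✗
Satisfying worlds: {a}.

1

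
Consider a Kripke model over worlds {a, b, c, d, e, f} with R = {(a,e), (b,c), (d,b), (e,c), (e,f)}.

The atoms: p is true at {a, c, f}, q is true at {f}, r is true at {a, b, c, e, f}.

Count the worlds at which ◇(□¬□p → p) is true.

4

a: successors {e}; □¬□p → p there: e:T. ✓
b: successors {c}; □¬□p → p there: c:T. ✓
c: no successors, so ◇(□¬□p → p) fails. ✗
d: successors {b}; □¬□p → p there: b:T. ✓
e: successors {c, f}; □¬□p → p there: c:T, f:T. ✓
f: no successors, so ◇(□¬□p → p) fails. ✗
Satisfying worlds: {a, b, d, e}.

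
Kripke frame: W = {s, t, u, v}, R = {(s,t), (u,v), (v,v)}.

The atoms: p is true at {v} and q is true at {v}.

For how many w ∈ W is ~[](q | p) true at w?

1

s: [](q | p) is F. ✓
t: [](q | p) is T. ✗
u: [](q | p) is T. ✗
v: [](q | p) is T. ✗
Satisfying worlds: {s}.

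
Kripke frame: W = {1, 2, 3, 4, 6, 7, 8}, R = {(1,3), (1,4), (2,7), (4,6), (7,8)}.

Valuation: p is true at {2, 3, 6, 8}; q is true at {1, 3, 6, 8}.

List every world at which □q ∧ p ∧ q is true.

1: □q is F, p ∧ q is F. ✗
2: □q is F, p ∧ q is F. ✗
3: □q is T, p ∧ q is T. ✓
4: □q is T, p ∧ q is F. ✗
6: □q is T, p ∧ q is T. ✓
7: □q is T, p ∧ q is F. ✗
8: □q is T, p ∧ q is T. ✓

{3, 6, 8}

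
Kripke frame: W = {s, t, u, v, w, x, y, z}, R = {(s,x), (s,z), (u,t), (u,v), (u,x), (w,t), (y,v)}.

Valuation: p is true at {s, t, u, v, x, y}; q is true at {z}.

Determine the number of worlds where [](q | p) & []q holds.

4

s: [](q | p) is T, []q is F. ✗
t: [](q | p) is T, []q is T. ✓
u: [](q | p) is T, []q is F. ✗
v: [](q | p) is T, []q is T. ✓
w: [](q | p) is T, []q is F. ✗
x: [](q | p) is T, []q is T. ✓
y: [](q | p) is T, []q is F. ✗
z: [](q | p) is T, []q is T. ✓
Satisfying worlds: {t, v, x, z}.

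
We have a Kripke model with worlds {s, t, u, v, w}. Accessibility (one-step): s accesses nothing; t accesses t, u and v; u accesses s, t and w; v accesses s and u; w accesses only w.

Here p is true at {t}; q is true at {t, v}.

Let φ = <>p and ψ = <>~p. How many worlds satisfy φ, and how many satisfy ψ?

For <>p:
s: no successors, so <>p fails. ✗
t: successors {t, u, v}; p there: t:T, u:F, v:F. ✓
u: successors {s, t, w}; p there: s:F, t:T, w:F. ✓
v: successors {s, u}; p there: s:F, u:F. ✗
w: successors {w}; p there: w:F. ✗
— 2 worlds.
For <>~p:
s: no successors, so <>~p fails. ✗
t: successors {t, u, v}; ~p there: t:F, u:T, v:T. ✓
u: successors {s, t, w}; ~p there: s:T, t:F, w:T. ✓
v: successors {s, u}; ~p there: s:T, u:T. ✓
w: successors {w}; ~p there: w:T. ✓
— 4 worlds.

2 and 4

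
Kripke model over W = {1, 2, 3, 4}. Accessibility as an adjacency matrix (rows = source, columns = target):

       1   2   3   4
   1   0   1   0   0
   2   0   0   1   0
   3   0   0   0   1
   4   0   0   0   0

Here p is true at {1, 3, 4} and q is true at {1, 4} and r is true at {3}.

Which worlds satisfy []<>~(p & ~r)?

1: successors {2}; <>~(p & ~r) there: 2:T. ✓
2: successors {3}; <>~(p & ~r) there: 3:F. ✗
3: successors {4}; <>~(p & ~r) there: 4:F. ✗
4: no successors, so []<>~(p & ~r) holds vacuously. ✓

{1, 4}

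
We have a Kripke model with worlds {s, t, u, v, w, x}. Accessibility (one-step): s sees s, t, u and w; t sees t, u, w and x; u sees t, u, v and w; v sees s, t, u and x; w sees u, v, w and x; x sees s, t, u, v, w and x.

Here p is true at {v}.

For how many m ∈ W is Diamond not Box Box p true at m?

6

s: successors {s, t, u, w}; not Box Box p there: s:T, t:T, u:T, w:T. ✓
t: successors {t, u, w, x}; not Box Box p there: t:T, u:T, w:T, x:T. ✓
u: successors {t, u, v, w}; not Box Box p there: t:T, u:T, v:T, w:T. ✓
v: successors {s, t, u, x}; not Box Box p there: s:T, t:T, u:T, x:T. ✓
w: successors {u, v, w, x}; not Box Box p there: u:T, v:T, w:T, x:T. ✓
x: successors {s, t, u, v, w, x}; not Box Box p there: s:T, t:T, u:T, v:T, w:T, x:T. ✓
Satisfying worlds: {s, t, u, v, w, x}.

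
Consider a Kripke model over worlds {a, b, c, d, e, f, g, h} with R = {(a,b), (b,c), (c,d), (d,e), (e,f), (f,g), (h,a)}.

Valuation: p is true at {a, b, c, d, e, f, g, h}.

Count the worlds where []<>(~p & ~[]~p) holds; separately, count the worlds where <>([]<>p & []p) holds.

1 and 6

For []<>(~p & ~[]~p):
a: successors {b}; <>(~p & ~[]~p) there: b:F. ✗
b: successors {c}; <>(~p & ~[]~p) there: c:F. ✗
c: successors {d}; <>(~p & ~[]~p) there: d:F. ✗
d: successors {e}; <>(~p & ~[]~p) there: e:F. ✗
e: successors {f}; <>(~p & ~[]~p) there: f:F. ✗
f: successors {g}; <>(~p & ~[]~p) there: g:F. ✗
g: no successors, so []<>(~p & ~[]~p) holds vacuously. ✓
h: successors {a}; <>(~p & ~[]~p) there: a:F. ✗
— 1 world.
For <>([]<>p & []p):
a: successors {b}; []<>p & []p there: b:T. ✓
b: successors {c}; []<>p & []p there: c:T. ✓
c: successors {d}; []<>p & []p there: d:T. ✓
d: successors {e}; []<>p & []p there: e:T. ✓
e: successors {f}; []<>p & []p there: f:F. ✗
f: successors {g}; []<>p & []p there: g:T. ✓
g: no successors, so <>([]<>p & []p) fails. ✗
h: successors {a}; []<>p & []p there: a:T. ✓
— 6 worlds.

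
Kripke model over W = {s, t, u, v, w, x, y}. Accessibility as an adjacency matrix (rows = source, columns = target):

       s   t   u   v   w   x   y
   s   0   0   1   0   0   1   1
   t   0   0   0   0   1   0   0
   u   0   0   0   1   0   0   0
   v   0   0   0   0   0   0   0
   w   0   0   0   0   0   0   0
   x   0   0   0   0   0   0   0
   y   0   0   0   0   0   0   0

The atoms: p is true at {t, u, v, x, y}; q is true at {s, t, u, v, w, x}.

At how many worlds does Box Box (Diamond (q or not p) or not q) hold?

6

s: successors {u, x, y}; Box (Diamond (q or not p) or not q) there: u:F, x:T, y:T. ✗
t: successors {w}; Box (Diamond (q or not p) or not q) there: w:T. ✓
u: successors {v}; Box (Diamond (q or not p) or not q) there: v:T. ✓
v: no successors, so Box Box (Diamond (q or not p) or not q) holds vacuously. ✓
w: no successors, so Box Box (Diamond (q or not p) or not q) holds vacuously. ✓
x: no successors, so Box Box (Diamond (q or not p) or not q) holds vacuously. ✓
y: no successors, so Box Box (Diamond (q or not p) or not q) holds vacuously. ✓
Satisfying worlds: {t, u, v, w, x, y}.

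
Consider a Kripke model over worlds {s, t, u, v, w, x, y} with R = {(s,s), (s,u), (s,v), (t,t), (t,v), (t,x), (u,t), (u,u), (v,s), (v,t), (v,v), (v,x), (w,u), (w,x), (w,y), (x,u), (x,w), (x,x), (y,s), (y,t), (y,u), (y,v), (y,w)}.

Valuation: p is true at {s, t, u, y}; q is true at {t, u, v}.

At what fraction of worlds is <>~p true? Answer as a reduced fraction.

6/7

s: successors {s, u, v}; ~p there: s:F, u:F, v:T. ✓
t: successors {t, v, x}; ~p there: t:F, v:T, x:T. ✓
u: successors {t, u}; ~p there: t:F, u:F. ✗
v: successors {s, t, v, x}; ~p there: s:F, t:F, v:T, x:T. ✓
w: successors {u, x, y}; ~p there: u:F, x:T, y:F. ✓
x: successors {u, w, x}; ~p there: u:F, w:T, x:T. ✓
y: successors {s, t, u, v, w}; ~p there: s:F, t:F, u:F, v:T, w:T. ✓
That's 6 of 7 worlds, so 6/7.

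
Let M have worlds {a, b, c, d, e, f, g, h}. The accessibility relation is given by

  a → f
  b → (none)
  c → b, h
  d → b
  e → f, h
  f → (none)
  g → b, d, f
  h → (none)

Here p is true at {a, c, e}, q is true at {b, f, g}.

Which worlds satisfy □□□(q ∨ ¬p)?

{a, b, c, d, e, f, g, h}

a: successors {f}; □□(q ∨ ¬p) there: f:T. ✓
b: no successors, so □□□(q ∨ ¬p) holds vacuously. ✓
c: successors {b, h}; □□(q ∨ ¬p) there: b:T, h:T. ✓
d: successors {b}; □□(q ∨ ¬p) there: b:T. ✓
e: successors {f, h}; □□(q ∨ ¬p) there: f:T, h:T. ✓
f: no successors, so □□□(q ∨ ¬p) holds vacuously. ✓
g: successors {b, d, f}; □□(q ∨ ¬p) there: b:T, d:T, f:T. ✓
h: no successors, so □□□(q ∨ ¬p) holds vacuously. ✓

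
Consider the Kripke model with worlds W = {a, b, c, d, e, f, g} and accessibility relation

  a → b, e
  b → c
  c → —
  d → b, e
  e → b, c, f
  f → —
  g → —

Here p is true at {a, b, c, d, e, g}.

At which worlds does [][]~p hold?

{b, c, f, g}

a: successors {b, e}; []~p there: b:F, e:F. ✗
b: successors {c}; []~p there: c:T. ✓
c: no successors, so [][]~p holds vacuously. ✓
d: successors {b, e}; []~p there: b:F, e:F. ✗
e: successors {b, c, f}; []~p there: b:F, c:T, f:T. ✗
f: no successors, so [][]~p holds vacuously. ✓
g: no successors, so [][]~p holds vacuously. ✓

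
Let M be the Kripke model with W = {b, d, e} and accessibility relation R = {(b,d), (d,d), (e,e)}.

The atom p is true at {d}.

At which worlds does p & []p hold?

b: p is F, []p is T. ✗
d: p is T, []p is T. ✓
e: p is F, []p is F. ✗

{d}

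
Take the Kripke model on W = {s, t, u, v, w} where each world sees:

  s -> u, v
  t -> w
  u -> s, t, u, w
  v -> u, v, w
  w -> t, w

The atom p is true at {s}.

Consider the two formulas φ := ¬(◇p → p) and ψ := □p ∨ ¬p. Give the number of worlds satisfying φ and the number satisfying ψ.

1 and 4

For ¬(◇p → p):
s: ◇p → p is T. ✗
t: ◇p → p is T. ✗
u: ◇p → p is F. ✓
v: ◇p → p is T. ✗
w: ◇p → p is T. ✗
— 1 world.
For □p ∨ ¬p:
s: □p is F, ¬p is F. ✗
t: □p is F, ¬p is T. ✓
u: □p is F, ¬p is T. ✓
v: □p is F, ¬p is T. ✓
w: □p is F, ¬p is T. ✓
— 4 worlds.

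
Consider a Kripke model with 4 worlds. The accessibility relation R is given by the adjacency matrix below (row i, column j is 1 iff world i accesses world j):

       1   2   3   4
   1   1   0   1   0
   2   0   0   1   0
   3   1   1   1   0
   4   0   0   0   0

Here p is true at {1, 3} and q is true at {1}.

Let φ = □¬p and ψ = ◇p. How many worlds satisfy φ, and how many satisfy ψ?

1 and 3

For □¬p:
1: successors {1, 3}; ¬p there: 1:F, 3:F. ✗
2: successors {3}; ¬p there: 3:F. ✗
3: successors {1, 2, 3}; ¬p there: 1:F, 2:T, 3:F. ✗
4: no successors, so □¬p holds vacuously. ✓
— 1 world.
For ◇p:
1: successors {1, 3}; p there: 1:T, 3:T. ✓
2: successors {3}; p there: 3:T. ✓
3: successors {1, 2, 3}; p there: 1:T, 2:F, 3:T. ✓
4: no successors, so ◇p fails. ✗
— 3 worlds.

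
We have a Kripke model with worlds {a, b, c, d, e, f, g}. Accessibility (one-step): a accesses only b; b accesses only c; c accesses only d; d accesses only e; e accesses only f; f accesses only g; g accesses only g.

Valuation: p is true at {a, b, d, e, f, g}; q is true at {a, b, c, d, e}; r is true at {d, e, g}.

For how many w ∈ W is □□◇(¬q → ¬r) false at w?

4

a: successors {b}; □◇(¬q → ¬r) there: b:T. ✓
b: successors {c}; □◇(¬q → ¬r) there: c:T. ✓
c: successors {d}; □◇(¬q → ¬r) there: d:T. ✓
d: successors {e}; □◇(¬q → ¬r) there: e:F. ✗
e: successors {f}; □◇(¬q → ¬r) there: f:F. ✗
f: successors {g}; □◇(¬q → ¬r) there: g:F. ✗
g: successors {g}; □◇(¬q → ¬r) there: g:F. ✗
Satisfying worlds: {a, b, c}.
So □□◇(¬q → ¬r) fails at the other 4 worlds.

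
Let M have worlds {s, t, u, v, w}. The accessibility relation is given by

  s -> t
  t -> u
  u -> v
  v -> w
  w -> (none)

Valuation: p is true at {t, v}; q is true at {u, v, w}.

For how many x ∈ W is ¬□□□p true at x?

1

s: □□□p is T. ✗
t: □□□p is F. ✓
u: □□□p is T. ✗
v: □□□p is T. ✗
w: □□□p is T. ✗
Satisfying worlds: {t}.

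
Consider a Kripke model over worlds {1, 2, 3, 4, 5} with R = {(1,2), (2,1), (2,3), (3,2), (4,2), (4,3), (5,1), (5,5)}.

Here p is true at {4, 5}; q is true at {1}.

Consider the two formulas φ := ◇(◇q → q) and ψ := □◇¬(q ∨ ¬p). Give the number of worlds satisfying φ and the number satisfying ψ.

For ◇(◇q → q):
1: successors {2}; ◇q → q there: 2:F. ✗
2: successors {1, 3}; ◇q → q there: 1:T, 3:T. ✓
3: successors {2}; ◇q → q there: 2:F. ✗
4: successors {2, 3}; ◇q → q there: 2:F, 3:T. ✓
5: successors {1, 5}; ◇q → q there: 1:T, 5:F. ✓
— 3 worlds.
For □◇¬(q ∨ ¬p):
1: successors {2}; ◇¬(q ∨ ¬p) there: 2:F. ✗
2: successors {1, 3}; ◇¬(q ∨ ¬p) there: 1:F, 3:F. ✗
3: successors {2}; ◇¬(q ∨ ¬p) there: 2:F. ✗
4: successors {2, 3}; ◇¬(q ∨ ¬p) there: 2:F, 3:F. ✗
5: successors {1, 5}; ◇¬(q ∨ ¬p) there: 1:F, 5:T. ✗
— 0 worlds.

3 and 0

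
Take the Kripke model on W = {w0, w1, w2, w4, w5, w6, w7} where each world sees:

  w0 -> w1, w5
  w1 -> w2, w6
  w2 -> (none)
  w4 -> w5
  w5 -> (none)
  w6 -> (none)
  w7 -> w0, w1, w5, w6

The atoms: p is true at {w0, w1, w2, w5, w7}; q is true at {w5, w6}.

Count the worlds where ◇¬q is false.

w0: successors {w1, w5}; ¬q there: w1:T, w5:F. ✓
w1: successors {w2, w6}; ¬q there: w2:T, w6:F. ✓
w2: no successors, so ◇¬q fails. ✗
w4: successors {w5}; ¬q there: w5:F. ✗
w5: no successors, so ◇¬q fails. ✗
w6: no successors, so ◇¬q fails. ✗
w7: successors {w0, w1, w5, w6}; ¬q there: w0:T, w1:T, w5:F, w6:F. ✓
Satisfying worlds: {w0, w1, w7}.
So ◇¬q fails at the other 4 worlds.

4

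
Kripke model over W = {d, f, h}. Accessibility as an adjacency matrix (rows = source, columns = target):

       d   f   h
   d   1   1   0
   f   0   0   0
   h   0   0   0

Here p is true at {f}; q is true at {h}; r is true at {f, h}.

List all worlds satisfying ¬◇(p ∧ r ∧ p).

{f, h}

d: ◇(p ∧ r ∧ p) is T. ✗
f: ◇(p ∧ r ∧ p) is F. ✓
h: ◇(p ∧ r ∧ p) is F. ✓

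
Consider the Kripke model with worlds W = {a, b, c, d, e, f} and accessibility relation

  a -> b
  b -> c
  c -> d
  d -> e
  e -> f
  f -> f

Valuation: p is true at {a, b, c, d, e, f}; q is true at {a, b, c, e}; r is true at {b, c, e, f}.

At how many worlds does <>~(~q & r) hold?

a: successors {b}; ~(~q & r) there: b:T. ✓
b: successors {c}; ~(~q & r) there: c:T. ✓
c: successors {d}; ~(~q & r) there: d:T. ✓
d: successors {e}; ~(~q & r) there: e:T. ✓
e: successors {f}; ~(~q & r) there: f:F. ✗
f: successors {f}; ~(~q & r) there: f:F. ✗
Satisfying worlds: {a, b, c, d}.

4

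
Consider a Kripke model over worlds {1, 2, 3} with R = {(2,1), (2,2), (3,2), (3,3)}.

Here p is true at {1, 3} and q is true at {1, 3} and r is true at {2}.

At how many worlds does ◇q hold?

2

1: no successors, so ◇q fails. ✗
2: successors {1, 2}; q there: 1:T, 2:F. ✓
3: successors {2, 3}; q there: 2:F, 3:T. ✓
Satisfying worlds: {2, 3}.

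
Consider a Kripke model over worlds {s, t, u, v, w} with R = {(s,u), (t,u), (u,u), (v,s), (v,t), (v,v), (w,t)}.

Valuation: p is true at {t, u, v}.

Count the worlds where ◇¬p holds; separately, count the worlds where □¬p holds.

For ◇¬p:
s: successors {u}; ¬p there: u:F. ✗
t: successors {u}; ¬p there: u:F. ✗
u: successors {u}; ¬p there: u:F. ✗
v: successors {s, t, v}; ¬p there: s:T, t:F, v:F. ✓
w: successors {t}; ¬p there: t:F. ✗
— 1 world.
For □¬p:
s: successors {u}; ¬p there: u:F. ✗
t: successors {u}; ¬p there: u:F. ✗
u: successors {u}; ¬p there: u:F. ✗
v: successors {s, t, v}; ¬p there: s:T, t:F, v:F. ✗
w: successors {t}; ¬p there: t:F. ✗
— 0 worlds.

1 and 0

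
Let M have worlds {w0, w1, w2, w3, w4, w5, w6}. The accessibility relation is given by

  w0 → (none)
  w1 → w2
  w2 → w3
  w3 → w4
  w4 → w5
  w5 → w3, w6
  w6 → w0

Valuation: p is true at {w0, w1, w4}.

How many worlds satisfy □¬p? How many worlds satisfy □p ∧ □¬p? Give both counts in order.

5 and 1

For □¬p:
w0: no successors, so □¬p holds vacuously. ✓
w1: successors {w2}; ¬p there: w2:T. ✓
w2: successors {w3}; ¬p there: w3:T. ✓
w3: successors {w4}; ¬p there: w4:F. ✗
w4: successors {w5}; ¬p there: w5:T. ✓
w5: successors {w3, w6}; ¬p there: w3:T, w6:T. ✓
w6: successors {w0}; ¬p there: w0:F. ✗
— 5 worlds.
For □p ∧ □¬p:
w0: □p is T, □¬p is T. ✓
w1: □p is F, □¬p is T. ✗
w2: □p is F, □¬p is T. ✗
w3: □p is T, □¬p is F. ✗
w4: □p is F, □¬p is T. ✗
w5: □p is F, □¬p is T. ✗
w6: □p is T, □¬p is F. ✗
— 1 world.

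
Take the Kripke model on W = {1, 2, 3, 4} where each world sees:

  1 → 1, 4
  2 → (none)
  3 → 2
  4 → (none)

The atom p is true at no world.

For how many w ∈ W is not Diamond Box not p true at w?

1: Diamond Box not p is T. ✗
2: Diamond Box not p is F. ✓
3: Diamond Box not p is T. ✗
4: Diamond Box not p is F. ✓
Satisfying worlds: {2, 4}.

2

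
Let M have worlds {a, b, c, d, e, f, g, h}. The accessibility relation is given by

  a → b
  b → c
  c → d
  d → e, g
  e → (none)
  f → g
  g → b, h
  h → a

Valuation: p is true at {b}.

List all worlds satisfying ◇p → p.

{b, c, d, e, f, h}

a: ◇p is T, p is F. ✗
b: ◇p is F, p is T. ✓
c: ◇p is F, p is F. ✓
d: ◇p is F, p is F. ✓
e: ◇p is F, p is F. ✓
f: ◇p is F, p is F. ✓
g: ◇p is T, p is F. ✗
h: ◇p is F, p is F. ✓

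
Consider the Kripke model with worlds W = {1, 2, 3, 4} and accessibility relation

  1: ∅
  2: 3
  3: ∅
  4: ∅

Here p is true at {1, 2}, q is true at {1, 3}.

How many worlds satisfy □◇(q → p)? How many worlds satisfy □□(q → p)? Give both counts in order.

3 and 4

For □◇(q → p):
1: no successors, so □◇(q → p) holds vacuously. ✓
2: successors {3}; ◇(q → p) there: 3:F. ✗
3: no successors, so □◇(q → p) holds vacuously. ✓
4: no successors, so □◇(q → p) holds vacuously. ✓
— 3 worlds.
For □□(q → p):
1: no successors, so □□(q → p) holds vacuously. ✓
2: successors {3}; □(q → p) there: 3:T. ✓
3: no successors, so □□(q → p) holds vacuously. ✓
4: no successors, so □□(q → p) holds vacuously. ✓
— 4 worlds.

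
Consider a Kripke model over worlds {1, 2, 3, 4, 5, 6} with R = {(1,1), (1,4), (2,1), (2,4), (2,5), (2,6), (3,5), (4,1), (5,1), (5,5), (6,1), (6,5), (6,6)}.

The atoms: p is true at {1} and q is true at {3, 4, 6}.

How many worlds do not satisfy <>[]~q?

1

1: successors {1, 4}; []~q there: 1:F, 4:T. ✓
2: successors {1, 4, 5, 6}; []~q there: 1:F, 4:T, 5:T, 6:F. ✓
3: successors {5}; []~q there: 5:T. ✓
4: successors {1}; []~q there: 1:F. ✗
5: successors {1, 5}; []~q there: 1:F, 5:T. ✓
6: successors {1, 5, 6}; []~q there: 1:F, 5:T, 6:F. ✓
Satisfying worlds: {1, 2, 3, 5, 6}.
So <>[]~q fails at the other 1 world.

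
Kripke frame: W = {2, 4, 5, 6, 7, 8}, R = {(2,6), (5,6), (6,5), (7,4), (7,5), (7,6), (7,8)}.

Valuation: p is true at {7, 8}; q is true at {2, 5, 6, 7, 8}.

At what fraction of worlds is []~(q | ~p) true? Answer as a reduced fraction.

2: successors {6}; ~(q | ~p) there: 6:F. ✗
4: no successors, so []~(q | ~p) holds vacuously. ✓
5: successors {6}; ~(q | ~p) there: 6:F. ✗
6: successors {5}; ~(q | ~p) there: 5:F. ✗
7: successors {4, 5, 6, 8}; ~(q | ~p) there: 4:F, 5:F, 6:F, 8:F. ✗
8: no successors, so []~(q | ~p) holds vacuously. ✓
That's 2 of 6 worlds, so 2/6 = 1/3.

1/3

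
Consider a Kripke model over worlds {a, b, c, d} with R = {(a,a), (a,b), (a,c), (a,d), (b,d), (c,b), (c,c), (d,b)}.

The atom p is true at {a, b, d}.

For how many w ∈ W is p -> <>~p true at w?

a: p is T, <>~p is T. ✓
b: p is T, <>~p is F. ✗
c: p is F, <>~p is T. ✓
d: p is T, <>~p is F. ✗
Satisfying worlds: {a, c}.

2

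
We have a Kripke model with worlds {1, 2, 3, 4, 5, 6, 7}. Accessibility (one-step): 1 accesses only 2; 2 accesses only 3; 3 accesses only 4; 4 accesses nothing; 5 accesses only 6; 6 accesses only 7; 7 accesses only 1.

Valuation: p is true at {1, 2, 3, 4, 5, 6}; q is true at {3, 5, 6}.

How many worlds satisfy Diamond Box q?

2

1: successors {2}; Box q there: 2:T. ✓
2: successors {3}; Box q there: 3:F. ✗
3: successors {4}; Box q there: 4:T. ✓
4: no successors, so Diamond Box q fails. ✗
5: successors {6}; Box q there: 6:F. ✗
6: successors {7}; Box q there: 7:F. ✗
7: successors {1}; Box q there: 1:F. ✗
Satisfying worlds: {1, 3}.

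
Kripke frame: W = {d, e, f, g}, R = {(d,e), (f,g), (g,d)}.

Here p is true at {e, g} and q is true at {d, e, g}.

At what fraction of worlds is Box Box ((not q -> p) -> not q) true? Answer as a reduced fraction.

1/2

d: successors {e}; Box ((not q -> p) -> not q) there: e:T. ✓
e: no successors, so Box Box ((not q -> p) -> not q) holds vacuously. ✓
f: successors {g}; Box ((not q -> p) -> not q) there: g:F. ✗
g: successors {d}; Box ((not q -> p) -> not q) there: d:F. ✗
That's 2 of 4 worlds, so 2/4 = 1/2.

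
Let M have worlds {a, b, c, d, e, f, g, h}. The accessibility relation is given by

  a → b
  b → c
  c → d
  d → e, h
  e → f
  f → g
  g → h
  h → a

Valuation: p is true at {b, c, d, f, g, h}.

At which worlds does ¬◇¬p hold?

{a, b, c, e, f, g}

a: ◇¬p is F. ✓
b: ◇¬p is F. ✓
c: ◇¬p is F. ✓
d: ◇¬p is T. ✗
e: ◇¬p is F. ✓
f: ◇¬p is F. ✓
g: ◇¬p is F. ✓
h: ◇¬p is T. ✗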